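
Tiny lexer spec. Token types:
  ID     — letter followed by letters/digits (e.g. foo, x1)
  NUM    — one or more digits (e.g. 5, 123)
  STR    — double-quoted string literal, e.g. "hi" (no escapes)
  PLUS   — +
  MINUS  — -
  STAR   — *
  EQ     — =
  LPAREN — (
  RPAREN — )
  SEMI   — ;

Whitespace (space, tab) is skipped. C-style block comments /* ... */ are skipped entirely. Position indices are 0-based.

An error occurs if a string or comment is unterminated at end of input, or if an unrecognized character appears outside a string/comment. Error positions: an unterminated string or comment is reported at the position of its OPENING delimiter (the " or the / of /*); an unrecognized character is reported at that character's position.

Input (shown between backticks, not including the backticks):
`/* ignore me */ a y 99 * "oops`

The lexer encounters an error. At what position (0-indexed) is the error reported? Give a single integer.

Answer: 25

Derivation:
pos=0: enter COMMENT mode (saw '/*')
exit COMMENT mode (now at pos=15)
pos=16: emit ID 'a' (now at pos=17)
pos=18: emit ID 'y' (now at pos=19)
pos=20: emit NUM '99' (now at pos=22)
pos=23: emit STAR '*'
pos=25: enter STRING mode
pos=25: ERROR — unterminated string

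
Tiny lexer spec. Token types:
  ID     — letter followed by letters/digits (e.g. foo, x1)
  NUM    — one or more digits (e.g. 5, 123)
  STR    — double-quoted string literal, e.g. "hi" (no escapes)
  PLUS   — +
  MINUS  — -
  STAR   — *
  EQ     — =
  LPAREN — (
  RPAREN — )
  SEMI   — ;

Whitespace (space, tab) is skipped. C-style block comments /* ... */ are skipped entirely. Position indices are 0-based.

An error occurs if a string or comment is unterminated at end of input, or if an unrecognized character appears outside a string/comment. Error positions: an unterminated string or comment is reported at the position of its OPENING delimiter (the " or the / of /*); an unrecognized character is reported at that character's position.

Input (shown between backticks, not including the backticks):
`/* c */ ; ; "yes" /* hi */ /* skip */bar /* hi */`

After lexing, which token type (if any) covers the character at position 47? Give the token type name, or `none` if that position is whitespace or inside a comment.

pos=0: enter COMMENT mode (saw '/*')
exit COMMENT mode (now at pos=7)
pos=8: emit SEMI ';'
pos=10: emit SEMI ';'
pos=12: enter STRING mode
pos=12: emit STR "yes" (now at pos=17)
pos=18: enter COMMENT mode (saw '/*')
exit COMMENT mode (now at pos=26)
pos=27: enter COMMENT mode (saw '/*')
exit COMMENT mode (now at pos=37)
pos=37: emit ID 'bar' (now at pos=40)
pos=41: enter COMMENT mode (saw '/*')
exit COMMENT mode (now at pos=49)
DONE. 4 tokens: [SEMI, SEMI, STR, ID]
Position 47: char is '*' -> none

Answer: none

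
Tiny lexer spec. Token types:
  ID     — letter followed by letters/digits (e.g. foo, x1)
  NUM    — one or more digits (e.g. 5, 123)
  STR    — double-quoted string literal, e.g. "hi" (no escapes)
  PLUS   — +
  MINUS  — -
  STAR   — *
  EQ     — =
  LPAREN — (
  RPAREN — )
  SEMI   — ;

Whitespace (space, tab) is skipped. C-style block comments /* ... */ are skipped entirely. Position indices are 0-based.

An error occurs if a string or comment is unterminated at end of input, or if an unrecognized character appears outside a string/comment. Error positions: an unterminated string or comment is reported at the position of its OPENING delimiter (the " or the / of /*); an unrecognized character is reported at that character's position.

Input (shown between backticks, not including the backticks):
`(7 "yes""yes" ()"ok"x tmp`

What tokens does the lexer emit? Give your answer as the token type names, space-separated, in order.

Answer: LPAREN NUM STR STR LPAREN RPAREN STR ID ID

Derivation:
pos=0: emit LPAREN '('
pos=1: emit NUM '7' (now at pos=2)
pos=3: enter STRING mode
pos=3: emit STR "yes" (now at pos=8)
pos=8: enter STRING mode
pos=8: emit STR "yes" (now at pos=13)
pos=14: emit LPAREN '('
pos=15: emit RPAREN ')'
pos=16: enter STRING mode
pos=16: emit STR "ok" (now at pos=20)
pos=20: emit ID 'x' (now at pos=21)
pos=22: emit ID 'tmp' (now at pos=25)
DONE. 9 tokens: [LPAREN, NUM, STR, STR, LPAREN, RPAREN, STR, ID, ID]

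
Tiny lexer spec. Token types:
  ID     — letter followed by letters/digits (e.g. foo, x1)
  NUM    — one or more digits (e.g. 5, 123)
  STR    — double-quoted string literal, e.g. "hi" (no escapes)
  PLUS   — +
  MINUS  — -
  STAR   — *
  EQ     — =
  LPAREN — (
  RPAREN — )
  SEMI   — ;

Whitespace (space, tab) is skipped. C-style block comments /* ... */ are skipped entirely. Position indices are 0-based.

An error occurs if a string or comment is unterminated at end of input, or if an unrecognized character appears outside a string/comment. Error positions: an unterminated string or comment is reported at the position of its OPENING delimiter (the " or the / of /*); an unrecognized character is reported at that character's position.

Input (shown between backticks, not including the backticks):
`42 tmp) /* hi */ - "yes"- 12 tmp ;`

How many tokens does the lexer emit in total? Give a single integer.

pos=0: emit NUM '42' (now at pos=2)
pos=3: emit ID 'tmp' (now at pos=6)
pos=6: emit RPAREN ')'
pos=8: enter COMMENT mode (saw '/*')
exit COMMENT mode (now at pos=16)
pos=17: emit MINUS '-'
pos=19: enter STRING mode
pos=19: emit STR "yes" (now at pos=24)
pos=24: emit MINUS '-'
pos=26: emit NUM '12' (now at pos=28)
pos=29: emit ID 'tmp' (now at pos=32)
pos=33: emit SEMI ';'
DONE. 9 tokens: [NUM, ID, RPAREN, MINUS, STR, MINUS, NUM, ID, SEMI]

Answer: 9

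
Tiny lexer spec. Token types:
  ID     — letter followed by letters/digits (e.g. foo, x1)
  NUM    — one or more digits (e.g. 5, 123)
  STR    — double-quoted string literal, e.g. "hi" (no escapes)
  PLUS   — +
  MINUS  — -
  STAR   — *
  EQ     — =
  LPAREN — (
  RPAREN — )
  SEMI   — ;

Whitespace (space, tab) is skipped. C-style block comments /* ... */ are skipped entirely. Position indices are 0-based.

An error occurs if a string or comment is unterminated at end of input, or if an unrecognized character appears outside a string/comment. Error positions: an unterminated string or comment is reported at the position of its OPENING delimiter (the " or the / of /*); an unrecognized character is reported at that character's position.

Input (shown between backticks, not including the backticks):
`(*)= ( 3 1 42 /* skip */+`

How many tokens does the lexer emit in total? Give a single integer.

pos=0: emit LPAREN '('
pos=1: emit STAR '*'
pos=2: emit RPAREN ')'
pos=3: emit EQ '='
pos=5: emit LPAREN '('
pos=7: emit NUM '3' (now at pos=8)
pos=9: emit NUM '1' (now at pos=10)
pos=11: emit NUM '42' (now at pos=13)
pos=14: enter COMMENT mode (saw '/*')
exit COMMENT mode (now at pos=24)
pos=24: emit PLUS '+'
DONE. 9 tokens: [LPAREN, STAR, RPAREN, EQ, LPAREN, NUM, NUM, NUM, PLUS]

Answer: 9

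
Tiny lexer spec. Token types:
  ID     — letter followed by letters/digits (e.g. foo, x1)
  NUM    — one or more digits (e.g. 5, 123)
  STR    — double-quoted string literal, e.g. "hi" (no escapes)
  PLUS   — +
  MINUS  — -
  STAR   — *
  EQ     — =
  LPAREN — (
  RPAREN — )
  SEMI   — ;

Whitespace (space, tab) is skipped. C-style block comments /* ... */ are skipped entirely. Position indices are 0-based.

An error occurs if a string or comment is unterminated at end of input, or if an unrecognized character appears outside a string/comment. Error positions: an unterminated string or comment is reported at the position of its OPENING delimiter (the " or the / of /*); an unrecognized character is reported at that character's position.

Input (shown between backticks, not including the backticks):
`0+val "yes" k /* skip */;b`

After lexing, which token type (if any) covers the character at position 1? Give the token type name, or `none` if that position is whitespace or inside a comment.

pos=0: emit NUM '0' (now at pos=1)
pos=1: emit PLUS '+'
pos=2: emit ID 'val' (now at pos=5)
pos=6: enter STRING mode
pos=6: emit STR "yes" (now at pos=11)
pos=12: emit ID 'k' (now at pos=13)
pos=14: enter COMMENT mode (saw '/*')
exit COMMENT mode (now at pos=24)
pos=24: emit SEMI ';'
pos=25: emit ID 'b' (now at pos=26)
DONE. 7 tokens: [NUM, PLUS, ID, STR, ID, SEMI, ID]
Position 1: char is '+' -> PLUS

Answer: PLUS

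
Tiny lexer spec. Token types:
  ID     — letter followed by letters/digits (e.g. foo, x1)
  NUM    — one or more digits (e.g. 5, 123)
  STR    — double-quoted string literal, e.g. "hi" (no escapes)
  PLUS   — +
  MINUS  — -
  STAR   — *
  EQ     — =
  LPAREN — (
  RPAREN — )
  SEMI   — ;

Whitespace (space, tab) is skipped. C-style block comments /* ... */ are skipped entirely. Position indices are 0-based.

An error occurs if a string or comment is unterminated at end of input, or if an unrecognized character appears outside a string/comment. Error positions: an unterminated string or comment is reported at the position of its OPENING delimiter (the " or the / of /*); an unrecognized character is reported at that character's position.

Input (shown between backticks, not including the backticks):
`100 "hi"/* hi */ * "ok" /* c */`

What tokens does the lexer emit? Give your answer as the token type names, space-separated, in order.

Answer: NUM STR STAR STR

Derivation:
pos=0: emit NUM '100' (now at pos=3)
pos=4: enter STRING mode
pos=4: emit STR "hi" (now at pos=8)
pos=8: enter COMMENT mode (saw '/*')
exit COMMENT mode (now at pos=16)
pos=17: emit STAR '*'
pos=19: enter STRING mode
pos=19: emit STR "ok" (now at pos=23)
pos=24: enter COMMENT mode (saw '/*')
exit COMMENT mode (now at pos=31)
DONE. 4 tokens: [NUM, STR, STAR, STR]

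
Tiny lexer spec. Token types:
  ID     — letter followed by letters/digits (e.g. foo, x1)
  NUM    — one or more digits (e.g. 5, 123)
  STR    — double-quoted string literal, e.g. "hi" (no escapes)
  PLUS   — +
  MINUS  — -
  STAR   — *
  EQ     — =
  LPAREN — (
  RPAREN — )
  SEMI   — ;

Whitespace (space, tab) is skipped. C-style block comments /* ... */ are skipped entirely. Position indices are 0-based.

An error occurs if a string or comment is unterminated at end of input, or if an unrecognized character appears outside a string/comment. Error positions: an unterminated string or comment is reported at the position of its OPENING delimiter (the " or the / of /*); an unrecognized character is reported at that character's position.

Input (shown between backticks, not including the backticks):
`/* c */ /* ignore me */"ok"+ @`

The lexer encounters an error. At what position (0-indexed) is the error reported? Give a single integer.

Answer: 29

Derivation:
pos=0: enter COMMENT mode (saw '/*')
exit COMMENT mode (now at pos=7)
pos=8: enter COMMENT mode (saw '/*')
exit COMMENT mode (now at pos=23)
pos=23: enter STRING mode
pos=23: emit STR "ok" (now at pos=27)
pos=27: emit PLUS '+'
pos=29: ERROR — unrecognized char '@'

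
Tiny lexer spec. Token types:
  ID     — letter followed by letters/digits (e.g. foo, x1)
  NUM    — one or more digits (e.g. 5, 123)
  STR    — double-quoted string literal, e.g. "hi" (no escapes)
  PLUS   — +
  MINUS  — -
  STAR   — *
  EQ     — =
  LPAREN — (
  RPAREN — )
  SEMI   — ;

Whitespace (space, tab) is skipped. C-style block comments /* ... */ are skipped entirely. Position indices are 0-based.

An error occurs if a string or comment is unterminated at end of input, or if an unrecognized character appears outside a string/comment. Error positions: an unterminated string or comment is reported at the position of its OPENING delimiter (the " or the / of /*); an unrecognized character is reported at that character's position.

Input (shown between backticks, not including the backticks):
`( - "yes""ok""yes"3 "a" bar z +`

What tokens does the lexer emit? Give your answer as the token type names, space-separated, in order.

Answer: LPAREN MINUS STR STR STR NUM STR ID ID PLUS

Derivation:
pos=0: emit LPAREN '('
pos=2: emit MINUS '-'
pos=4: enter STRING mode
pos=4: emit STR "yes" (now at pos=9)
pos=9: enter STRING mode
pos=9: emit STR "ok" (now at pos=13)
pos=13: enter STRING mode
pos=13: emit STR "yes" (now at pos=18)
pos=18: emit NUM '3' (now at pos=19)
pos=20: enter STRING mode
pos=20: emit STR "a" (now at pos=23)
pos=24: emit ID 'bar' (now at pos=27)
pos=28: emit ID 'z' (now at pos=29)
pos=30: emit PLUS '+'
DONE. 10 tokens: [LPAREN, MINUS, STR, STR, STR, NUM, STR, ID, ID, PLUS]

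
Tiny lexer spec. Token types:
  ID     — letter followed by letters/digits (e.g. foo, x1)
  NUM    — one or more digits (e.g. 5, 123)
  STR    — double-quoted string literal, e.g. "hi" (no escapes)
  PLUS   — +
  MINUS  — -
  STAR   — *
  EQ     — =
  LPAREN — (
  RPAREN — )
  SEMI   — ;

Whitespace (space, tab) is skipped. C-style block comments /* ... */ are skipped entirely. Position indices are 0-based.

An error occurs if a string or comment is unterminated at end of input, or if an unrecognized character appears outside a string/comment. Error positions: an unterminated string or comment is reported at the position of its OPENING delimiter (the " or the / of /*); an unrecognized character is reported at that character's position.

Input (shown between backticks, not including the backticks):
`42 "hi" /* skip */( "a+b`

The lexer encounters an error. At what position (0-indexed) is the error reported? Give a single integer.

Answer: 20

Derivation:
pos=0: emit NUM '42' (now at pos=2)
pos=3: enter STRING mode
pos=3: emit STR "hi" (now at pos=7)
pos=8: enter COMMENT mode (saw '/*')
exit COMMENT mode (now at pos=18)
pos=18: emit LPAREN '('
pos=20: enter STRING mode
pos=20: ERROR — unterminated string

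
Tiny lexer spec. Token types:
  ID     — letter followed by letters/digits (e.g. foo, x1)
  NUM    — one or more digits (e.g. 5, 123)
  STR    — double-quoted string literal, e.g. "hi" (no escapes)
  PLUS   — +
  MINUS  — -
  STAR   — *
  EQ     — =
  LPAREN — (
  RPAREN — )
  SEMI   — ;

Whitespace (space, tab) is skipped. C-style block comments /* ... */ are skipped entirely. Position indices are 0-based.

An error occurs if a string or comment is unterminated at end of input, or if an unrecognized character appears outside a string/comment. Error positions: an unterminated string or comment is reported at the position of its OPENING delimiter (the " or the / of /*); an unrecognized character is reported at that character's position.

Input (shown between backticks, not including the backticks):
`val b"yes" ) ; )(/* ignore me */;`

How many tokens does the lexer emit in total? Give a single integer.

pos=0: emit ID 'val' (now at pos=3)
pos=4: emit ID 'b' (now at pos=5)
pos=5: enter STRING mode
pos=5: emit STR "yes" (now at pos=10)
pos=11: emit RPAREN ')'
pos=13: emit SEMI ';'
pos=15: emit RPAREN ')'
pos=16: emit LPAREN '('
pos=17: enter COMMENT mode (saw '/*')
exit COMMENT mode (now at pos=32)
pos=32: emit SEMI ';'
DONE. 8 tokens: [ID, ID, STR, RPAREN, SEMI, RPAREN, LPAREN, SEMI]

Answer: 8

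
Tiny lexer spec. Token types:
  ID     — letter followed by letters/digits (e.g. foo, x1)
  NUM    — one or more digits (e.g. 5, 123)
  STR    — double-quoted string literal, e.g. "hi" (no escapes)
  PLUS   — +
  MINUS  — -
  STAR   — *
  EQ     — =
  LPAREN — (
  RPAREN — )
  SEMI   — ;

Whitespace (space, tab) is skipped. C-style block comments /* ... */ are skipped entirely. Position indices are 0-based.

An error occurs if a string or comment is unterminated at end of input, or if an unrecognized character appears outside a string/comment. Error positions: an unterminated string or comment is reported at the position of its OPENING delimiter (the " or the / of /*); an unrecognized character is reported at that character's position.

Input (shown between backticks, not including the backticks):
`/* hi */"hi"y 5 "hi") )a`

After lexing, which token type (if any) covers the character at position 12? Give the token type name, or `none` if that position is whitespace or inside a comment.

pos=0: enter COMMENT mode (saw '/*')
exit COMMENT mode (now at pos=8)
pos=8: enter STRING mode
pos=8: emit STR "hi" (now at pos=12)
pos=12: emit ID 'y' (now at pos=13)
pos=14: emit NUM '5' (now at pos=15)
pos=16: enter STRING mode
pos=16: emit STR "hi" (now at pos=20)
pos=20: emit RPAREN ')'
pos=22: emit RPAREN ')'
pos=23: emit ID 'a' (now at pos=24)
DONE. 7 tokens: [STR, ID, NUM, STR, RPAREN, RPAREN, ID]
Position 12: char is 'y' -> ID

Answer: ID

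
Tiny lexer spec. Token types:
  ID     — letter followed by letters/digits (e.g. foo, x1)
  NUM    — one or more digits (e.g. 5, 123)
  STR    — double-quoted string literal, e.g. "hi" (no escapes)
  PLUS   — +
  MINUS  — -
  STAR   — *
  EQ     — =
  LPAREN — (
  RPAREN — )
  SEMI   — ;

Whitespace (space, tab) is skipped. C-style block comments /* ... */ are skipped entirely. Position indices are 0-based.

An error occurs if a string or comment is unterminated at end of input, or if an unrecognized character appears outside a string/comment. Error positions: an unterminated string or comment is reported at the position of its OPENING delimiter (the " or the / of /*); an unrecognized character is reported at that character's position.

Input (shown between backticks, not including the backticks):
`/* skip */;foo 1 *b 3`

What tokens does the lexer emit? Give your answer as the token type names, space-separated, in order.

Answer: SEMI ID NUM STAR ID NUM

Derivation:
pos=0: enter COMMENT mode (saw '/*')
exit COMMENT mode (now at pos=10)
pos=10: emit SEMI ';'
pos=11: emit ID 'foo' (now at pos=14)
pos=15: emit NUM '1' (now at pos=16)
pos=17: emit STAR '*'
pos=18: emit ID 'b' (now at pos=19)
pos=20: emit NUM '3' (now at pos=21)
DONE. 6 tokens: [SEMI, ID, NUM, STAR, ID, NUM]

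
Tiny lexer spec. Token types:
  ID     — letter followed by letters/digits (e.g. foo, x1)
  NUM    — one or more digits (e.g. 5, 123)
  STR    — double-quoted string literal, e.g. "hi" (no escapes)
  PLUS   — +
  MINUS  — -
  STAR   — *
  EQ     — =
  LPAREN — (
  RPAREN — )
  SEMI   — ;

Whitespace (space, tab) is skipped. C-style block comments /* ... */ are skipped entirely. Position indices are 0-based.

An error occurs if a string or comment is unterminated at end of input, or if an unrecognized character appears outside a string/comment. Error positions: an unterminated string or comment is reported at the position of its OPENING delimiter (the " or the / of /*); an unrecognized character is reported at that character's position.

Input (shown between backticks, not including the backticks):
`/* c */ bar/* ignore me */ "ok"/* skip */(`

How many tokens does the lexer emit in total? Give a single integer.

Answer: 3

Derivation:
pos=0: enter COMMENT mode (saw '/*')
exit COMMENT mode (now at pos=7)
pos=8: emit ID 'bar' (now at pos=11)
pos=11: enter COMMENT mode (saw '/*')
exit COMMENT mode (now at pos=26)
pos=27: enter STRING mode
pos=27: emit STR "ok" (now at pos=31)
pos=31: enter COMMENT mode (saw '/*')
exit COMMENT mode (now at pos=41)
pos=41: emit LPAREN '('
DONE. 3 tokens: [ID, STR, LPAREN]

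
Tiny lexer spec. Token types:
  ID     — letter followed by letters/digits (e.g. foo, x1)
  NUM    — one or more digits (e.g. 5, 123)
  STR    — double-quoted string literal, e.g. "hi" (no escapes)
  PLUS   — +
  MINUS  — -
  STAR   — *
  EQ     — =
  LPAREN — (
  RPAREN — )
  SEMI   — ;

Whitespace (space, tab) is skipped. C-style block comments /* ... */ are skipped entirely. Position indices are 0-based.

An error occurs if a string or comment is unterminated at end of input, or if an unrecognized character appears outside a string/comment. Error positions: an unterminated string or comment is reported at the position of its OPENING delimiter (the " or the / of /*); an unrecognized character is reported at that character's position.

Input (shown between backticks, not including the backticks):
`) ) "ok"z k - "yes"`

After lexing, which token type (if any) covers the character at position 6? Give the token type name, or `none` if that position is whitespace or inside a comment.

Answer: STR

Derivation:
pos=0: emit RPAREN ')'
pos=2: emit RPAREN ')'
pos=4: enter STRING mode
pos=4: emit STR "ok" (now at pos=8)
pos=8: emit ID 'z' (now at pos=9)
pos=10: emit ID 'k' (now at pos=11)
pos=12: emit MINUS '-'
pos=14: enter STRING mode
pos=14: emit STR "yes" (now at pos=19)
DONE. 7 tokens: [RPAREN, RPAREN, STR, ID, ID, MINUS, STR]
Position 6: char is 'k' -> STR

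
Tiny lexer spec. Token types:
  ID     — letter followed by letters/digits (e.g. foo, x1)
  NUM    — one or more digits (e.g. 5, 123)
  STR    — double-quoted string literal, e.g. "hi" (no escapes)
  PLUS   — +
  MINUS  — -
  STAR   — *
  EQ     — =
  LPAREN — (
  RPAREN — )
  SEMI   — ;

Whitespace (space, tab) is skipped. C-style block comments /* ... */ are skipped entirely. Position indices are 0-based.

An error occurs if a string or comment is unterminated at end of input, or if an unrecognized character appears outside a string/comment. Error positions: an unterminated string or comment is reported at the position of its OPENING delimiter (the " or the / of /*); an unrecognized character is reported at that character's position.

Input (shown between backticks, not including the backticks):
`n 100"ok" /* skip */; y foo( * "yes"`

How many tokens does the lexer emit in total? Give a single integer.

pos=0: emit ID 'n' (now at pos=1)
pos=2: emit NUM '100' (now at pos=5)
pos=5: enter STRING mode
pos=5: emit STR "ok" (now at pos=9)
pos=10: enter COMMENT mode (saw '/*')
exit COMMENT mode (now at pos=20)
pos=20: emit SEMI ';'
pos=22: emit ID 'y' (now at pos=23)
pos=24: emit ID 'foo' (now at pos=27)
pos=27: emit LPAREN '('
pos=29: emit STAR '*'
pos=31: enter STRING mode
pos=31: emit STR "yes" (now at pos=36)
DONE. 9 tokens: [ID, NUM, STR, SEMI, ID, ID, LPAREN, STAR, STR]

Answer: 9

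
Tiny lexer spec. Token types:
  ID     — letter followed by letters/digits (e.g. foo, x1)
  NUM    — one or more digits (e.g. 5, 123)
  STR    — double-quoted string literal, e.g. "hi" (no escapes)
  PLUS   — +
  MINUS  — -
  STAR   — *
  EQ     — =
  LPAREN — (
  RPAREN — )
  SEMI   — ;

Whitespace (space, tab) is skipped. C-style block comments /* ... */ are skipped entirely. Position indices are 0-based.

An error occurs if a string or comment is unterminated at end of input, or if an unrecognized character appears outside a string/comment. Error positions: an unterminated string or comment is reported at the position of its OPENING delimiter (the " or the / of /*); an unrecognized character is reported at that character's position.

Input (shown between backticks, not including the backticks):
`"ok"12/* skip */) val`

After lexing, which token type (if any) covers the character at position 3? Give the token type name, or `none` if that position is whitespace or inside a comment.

Answer: STR

Derivation:
pos=0: enter STRING mode
pos=0: emit STR "ok" (now at pos=4)
pos=4: emit NUM '12' (now at pos=6)
pos=6: enter COMMENT mode (saw '/*')
exit COMMENT mode (now at pos=16)
pos=16: emit RPAREN ')'
pos=18: emit ID 'val' (now at pos=21)
DONE. 4 tokens: [STR, NUM, RPAREN, ID]
Position 3: char is '"' -> STR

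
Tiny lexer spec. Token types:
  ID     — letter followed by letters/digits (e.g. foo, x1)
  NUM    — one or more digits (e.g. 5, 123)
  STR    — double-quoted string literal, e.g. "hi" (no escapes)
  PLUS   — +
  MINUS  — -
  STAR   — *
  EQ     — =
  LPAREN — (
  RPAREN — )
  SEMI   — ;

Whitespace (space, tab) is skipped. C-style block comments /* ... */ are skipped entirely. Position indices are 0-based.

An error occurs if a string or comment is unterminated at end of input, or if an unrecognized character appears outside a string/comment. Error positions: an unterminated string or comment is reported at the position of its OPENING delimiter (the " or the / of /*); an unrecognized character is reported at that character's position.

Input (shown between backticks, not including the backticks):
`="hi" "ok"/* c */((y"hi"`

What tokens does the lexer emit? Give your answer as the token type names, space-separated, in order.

pos=0: emit EQ '='
pos=1: enter STRING mode
pos=1: emit STR "hi" (now at pos=5)
pos=6: enter STRING mode
pos=6: emit STR "ok" (now at pos=10)
pos=10: enter COMMENT mode (saw '/*')
exit COMMENT mode (now at pos=17)
pos=17: emit LPAREN '('
pos=18: emit LPAREN '('
pos=19: emit ID 'y' (now at pos=20)
pos=20: enter STRING mode
pos=20: emit STR "hi" (now at pos=24)
DONE. 7 tokens: [EQ, STR, STR, LPAREN, LPAREN, ID, STR]

Answer: EQ STR STR LPAREN LPAREN ID STR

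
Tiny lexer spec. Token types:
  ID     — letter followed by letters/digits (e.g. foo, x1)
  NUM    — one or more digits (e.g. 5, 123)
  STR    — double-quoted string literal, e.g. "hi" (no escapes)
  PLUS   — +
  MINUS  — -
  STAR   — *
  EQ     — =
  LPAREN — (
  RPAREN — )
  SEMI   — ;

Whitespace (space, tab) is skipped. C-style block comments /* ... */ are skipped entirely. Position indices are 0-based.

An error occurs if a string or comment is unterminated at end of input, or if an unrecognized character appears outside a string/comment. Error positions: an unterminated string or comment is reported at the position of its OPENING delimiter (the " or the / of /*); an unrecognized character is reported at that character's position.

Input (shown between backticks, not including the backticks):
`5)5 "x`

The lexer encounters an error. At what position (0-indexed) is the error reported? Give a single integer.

pos=0: emit NUM '5' (now at pos=1)
pos=1: emit RPAREN ')'
pos=2: emit NUM '5' (now at pos=3)
pos=4: enter STRING mode
pos=4: ERROR — unterminated string

Answer: 4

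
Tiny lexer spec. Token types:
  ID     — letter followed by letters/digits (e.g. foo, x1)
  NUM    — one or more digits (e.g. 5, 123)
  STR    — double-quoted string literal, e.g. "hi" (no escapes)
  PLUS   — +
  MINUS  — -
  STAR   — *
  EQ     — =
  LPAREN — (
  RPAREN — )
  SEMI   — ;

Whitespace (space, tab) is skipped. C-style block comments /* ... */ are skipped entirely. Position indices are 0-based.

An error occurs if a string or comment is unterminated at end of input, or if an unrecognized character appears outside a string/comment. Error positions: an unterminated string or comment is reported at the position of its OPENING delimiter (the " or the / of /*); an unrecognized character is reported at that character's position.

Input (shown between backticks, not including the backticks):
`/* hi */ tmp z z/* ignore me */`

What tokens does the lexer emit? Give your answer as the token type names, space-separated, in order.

Answer: ID ID ID

Derivation:
pos=0: enter COMMENT mode (saw '/*')
exit COMMENT mode (now at pos=8)
pos=9: emit ID 'tmp' (now at pos=12)
pos=13: emit ID 'z' (now at pos=14)
pos=15: emit ID 'z' (now at pos=16)
pos=16: enter COMMENT mode (saw '/*')
exit COMMENT mode (now at pos=31)
DONE. 3 tokens: [ID, ID, ID]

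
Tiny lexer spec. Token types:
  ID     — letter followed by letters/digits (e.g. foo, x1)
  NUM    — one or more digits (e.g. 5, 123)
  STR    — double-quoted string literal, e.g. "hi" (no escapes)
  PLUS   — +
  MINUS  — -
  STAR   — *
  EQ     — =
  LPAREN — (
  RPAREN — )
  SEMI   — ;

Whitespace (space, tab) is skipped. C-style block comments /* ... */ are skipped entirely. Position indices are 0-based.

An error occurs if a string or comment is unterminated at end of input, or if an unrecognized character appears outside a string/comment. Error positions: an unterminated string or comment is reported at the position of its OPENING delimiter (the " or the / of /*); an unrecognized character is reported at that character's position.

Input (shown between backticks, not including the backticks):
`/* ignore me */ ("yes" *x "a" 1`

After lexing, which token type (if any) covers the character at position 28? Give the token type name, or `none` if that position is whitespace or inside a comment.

Answer: STR

Derivation:
pos=0: enter COMMENT mode (saw '/*')
exit COMMENT mode (now at pos=15)
pos=16: emit LPAREN '('
pos=17: enter STRING mode
pos=17: emit STR "yes" (now at pos=22)
pos=23: emit STAR '*'
pos=24: emit ID 'x' (now at pos=25)
pos=26: enter STRING mode
pos=26: emit STR "a" (now at pos=29)
pos=30: emit NUM '1' (now at pos=31)
DONE. 6 tokens: [LPAREN, STR, STAR, ID, STR, NUM]
Position 28: char is '"' -> STR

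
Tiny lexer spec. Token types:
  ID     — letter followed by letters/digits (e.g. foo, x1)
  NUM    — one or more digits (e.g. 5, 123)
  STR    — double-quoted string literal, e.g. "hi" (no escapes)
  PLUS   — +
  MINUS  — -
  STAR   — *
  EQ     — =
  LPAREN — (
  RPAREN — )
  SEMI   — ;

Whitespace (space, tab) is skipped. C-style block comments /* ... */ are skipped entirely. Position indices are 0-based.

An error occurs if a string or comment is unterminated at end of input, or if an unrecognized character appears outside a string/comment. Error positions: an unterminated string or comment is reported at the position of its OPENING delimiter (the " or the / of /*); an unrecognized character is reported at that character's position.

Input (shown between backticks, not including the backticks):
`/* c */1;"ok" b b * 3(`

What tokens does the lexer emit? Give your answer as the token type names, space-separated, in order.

pos=0: enter COMMENT mode (saw '/*')
exit COMMENT mode (now at pos=7)
pos=7: emit NUM '1' (now at pos=8)
pos=8: emit SEMI ';'
pos=9: enter STRING mode
pos=9: emit STR "ok" (now at pos=13)
pos=14: emit ID 'b' (now at pos=15)
pos=16: emit ID 'b' (now at pos=17)
pos=18: emit STAR '*'
pos=20: emit NUM '3' (now at pos=21)
pos=21: emit LPAREN '('
DONE. 8 tokens: [NUM, SEMI, STR, ID, ID, STAR, NUM, LPAREN]

Answer: NUM SEMI STR ID ID STAR NUM LPAREN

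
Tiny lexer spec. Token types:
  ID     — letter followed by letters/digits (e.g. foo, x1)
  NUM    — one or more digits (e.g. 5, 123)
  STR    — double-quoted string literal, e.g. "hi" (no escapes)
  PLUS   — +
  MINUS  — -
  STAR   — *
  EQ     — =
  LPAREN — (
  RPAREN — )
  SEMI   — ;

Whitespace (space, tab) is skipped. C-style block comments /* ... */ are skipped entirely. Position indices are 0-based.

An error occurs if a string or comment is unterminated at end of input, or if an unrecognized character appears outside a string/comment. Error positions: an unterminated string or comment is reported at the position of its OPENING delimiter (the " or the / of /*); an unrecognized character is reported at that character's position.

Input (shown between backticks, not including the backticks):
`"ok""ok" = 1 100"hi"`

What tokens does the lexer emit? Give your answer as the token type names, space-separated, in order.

pos=0: enter STRING mode
pos=0: emit STR "ok" (now at pos=4)
pos=4: enter STRING mode
pos=4: emit STR "ok" (now at pos=8)
pos=9: emit EQ '='
pos=11: emit NUM '1' (now at pos=12)
pos=13: emit NUM '100' (now at pos=16)
pos=16: enter STRING mode
pos=16: emit STR "hi" (now at pos=20)
DONE. 6 tokens: [STR, STR, EQ, NUM, NUM, STR]

Answer: STR STR EQ NUM NUM STR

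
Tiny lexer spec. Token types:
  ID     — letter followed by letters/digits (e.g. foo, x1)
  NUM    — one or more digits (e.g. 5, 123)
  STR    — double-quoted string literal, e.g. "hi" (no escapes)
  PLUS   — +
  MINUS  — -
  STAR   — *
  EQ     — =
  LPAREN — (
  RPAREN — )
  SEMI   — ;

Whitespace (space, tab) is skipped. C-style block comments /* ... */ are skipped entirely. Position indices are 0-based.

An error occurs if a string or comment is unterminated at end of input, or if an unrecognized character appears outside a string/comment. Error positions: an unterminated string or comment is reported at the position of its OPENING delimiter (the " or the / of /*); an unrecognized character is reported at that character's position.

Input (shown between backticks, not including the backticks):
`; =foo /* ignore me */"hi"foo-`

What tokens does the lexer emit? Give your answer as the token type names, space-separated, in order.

pos=0: emit SEMI ';'
pos=2: emit EQ '='
pos=3: emit ID 'foo' (now at pos=6)
pos=7: enter COMMENT mode (saw '/*')
exit COMMENT mode (now at pos=22)
pos=22: enter STRING mode
pos=22: emit STR "hi" (now at pos=26)
pos=26: emit ID 'foo' (now at pos=29)
pos=29: emit MINUS '-'
DONE. 6 tokens: [SEMI, EQ, ID, STR, ID, MINUS]

Answer: SEMI EQ ID STR ID MINUS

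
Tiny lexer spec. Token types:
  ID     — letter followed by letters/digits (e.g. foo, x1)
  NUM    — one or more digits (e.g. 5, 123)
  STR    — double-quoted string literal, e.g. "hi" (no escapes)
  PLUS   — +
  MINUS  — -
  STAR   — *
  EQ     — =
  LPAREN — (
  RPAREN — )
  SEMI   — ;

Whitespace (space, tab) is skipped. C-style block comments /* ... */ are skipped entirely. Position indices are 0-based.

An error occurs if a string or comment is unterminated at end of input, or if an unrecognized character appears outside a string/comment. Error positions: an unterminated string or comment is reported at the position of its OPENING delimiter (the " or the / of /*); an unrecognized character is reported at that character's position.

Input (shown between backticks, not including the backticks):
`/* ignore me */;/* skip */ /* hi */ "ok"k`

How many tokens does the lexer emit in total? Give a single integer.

Answer: 3

Derivation:
pos=0: enter COMMENT mode (saw '/*')
exit COMMENT mode (now at pos=15)
pos=15: emit SEMI ';'
pos=16: enter COMMENT mode (saw '/*')
exit COMMENT mode (now at pos=26)
pos=27: enter COMMENT mode (saw '/*')
exit COMMENT mode (now at pos=35)
pos=36: enter STRING mode
pos=36: emit STR "ok" (now at pos=40)
pos=40: emit ID 'k' (now at pos=41)
DONE. 3 tokens: [SEMI, STR, ID]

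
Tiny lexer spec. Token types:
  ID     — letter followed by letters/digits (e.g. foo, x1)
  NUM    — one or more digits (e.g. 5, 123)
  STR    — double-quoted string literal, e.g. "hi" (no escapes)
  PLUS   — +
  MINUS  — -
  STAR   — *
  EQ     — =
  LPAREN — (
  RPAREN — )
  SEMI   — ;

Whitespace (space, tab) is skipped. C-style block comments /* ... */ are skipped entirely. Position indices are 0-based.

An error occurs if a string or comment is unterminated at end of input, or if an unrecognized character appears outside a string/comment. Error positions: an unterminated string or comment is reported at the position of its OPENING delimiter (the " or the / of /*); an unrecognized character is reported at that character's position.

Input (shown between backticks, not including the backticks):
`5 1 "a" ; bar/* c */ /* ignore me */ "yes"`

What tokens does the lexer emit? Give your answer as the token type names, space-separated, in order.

pos=0: emit NUM '5' (now at pos=1)
pos=2: emit NUM '1' (now at pos=3)
pos=4: enter STRING mode
pos=4: emit STR "a" (now at pos=7)
pos=8: emit SEMI ';'
pos=10: emit ID 'bar' (now at pos=13)
pos=13: enter COMMENT mode (saw '/*')
exit COMMENT mode (now at pos=20)
pos=21: enter COMMENT mode (saw '/*')
exit COMMENT mode (now at pos=36)
pos=37: enter STRING mode
pos=37: emit STR "yes" (now at pos=42)
DONE. 6 tokens: [NUM, NUM, STR, SEMI, ID, STR]

Answer: NUM NUM STR SEMI ID STR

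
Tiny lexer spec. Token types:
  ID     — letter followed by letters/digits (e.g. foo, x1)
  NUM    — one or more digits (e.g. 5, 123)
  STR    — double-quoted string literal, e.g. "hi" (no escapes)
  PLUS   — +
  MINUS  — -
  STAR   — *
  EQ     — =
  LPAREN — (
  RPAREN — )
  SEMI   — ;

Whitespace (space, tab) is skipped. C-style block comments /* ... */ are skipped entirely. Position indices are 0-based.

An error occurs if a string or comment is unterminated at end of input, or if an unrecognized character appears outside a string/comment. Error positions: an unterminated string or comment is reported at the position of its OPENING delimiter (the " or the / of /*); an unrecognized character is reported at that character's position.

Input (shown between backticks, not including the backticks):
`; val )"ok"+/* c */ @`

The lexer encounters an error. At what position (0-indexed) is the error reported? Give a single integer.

pos=0: emit SEMI ';'
pos=2: emit ID 'val' (now at pos=5)
pos=6: emit RPAREN ')'
pos=7: enter STRING mode
pos=7: emit STR "ok" (now at pos=11)
pos=11: emit PLUS '+'
pos=12: enter COMMENT mode (saw '/*')
exit COMMENT mode (now at pos=19)
pos=20: ERROR — unrecognized char '@'

Answer: 20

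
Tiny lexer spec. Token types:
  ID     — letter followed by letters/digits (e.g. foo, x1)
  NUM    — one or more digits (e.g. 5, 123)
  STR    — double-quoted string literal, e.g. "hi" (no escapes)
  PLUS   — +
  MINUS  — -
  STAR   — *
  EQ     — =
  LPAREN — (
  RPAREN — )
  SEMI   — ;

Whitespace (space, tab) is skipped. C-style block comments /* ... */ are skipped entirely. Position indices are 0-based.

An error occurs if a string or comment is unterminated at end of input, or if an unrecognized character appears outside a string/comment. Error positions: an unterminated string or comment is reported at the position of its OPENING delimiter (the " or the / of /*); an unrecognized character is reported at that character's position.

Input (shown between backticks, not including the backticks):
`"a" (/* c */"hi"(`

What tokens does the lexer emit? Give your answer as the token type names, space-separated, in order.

Answer: STR LPAREN STR LPAREN

Derivation:
pos=0: enter STRING mode
pos=0: emit STR "a" (now at pos=3)
pos=4: emit LPAREN '('
pos=5: enter COMMENT mode (saw '/*')
exit COMMENT mode (now at pos=12)
pos=12: enter STRING mode
pos=12: emit STR "hi" (now at pos=16)
pos=16: emit LPAREN '('
DONE. 4 tokens: [STR, LPAREN, STR, LPAREN]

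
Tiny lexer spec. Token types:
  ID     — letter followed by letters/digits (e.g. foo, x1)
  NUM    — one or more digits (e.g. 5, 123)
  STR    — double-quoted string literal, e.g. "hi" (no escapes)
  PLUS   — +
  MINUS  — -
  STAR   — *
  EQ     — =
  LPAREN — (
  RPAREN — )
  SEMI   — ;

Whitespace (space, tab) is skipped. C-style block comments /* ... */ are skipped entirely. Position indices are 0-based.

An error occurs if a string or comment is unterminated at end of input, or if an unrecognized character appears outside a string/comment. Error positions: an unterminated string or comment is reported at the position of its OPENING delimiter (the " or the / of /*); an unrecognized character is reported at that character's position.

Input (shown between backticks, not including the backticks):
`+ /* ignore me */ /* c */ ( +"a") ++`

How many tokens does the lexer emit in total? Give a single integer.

Answer: 7

Derivation:
pos=0: emit PLUS '+'
pos=2: enter COMMENT mode (saw '/*')
exit COMMENT mode (now at pos=17)
pos=18: enter COMMENT mode (saw '/*')
exit COMMENT mode (now at pos=25)
pos=26: emit LPAREN '('
pos=28: emit PLUS '+'
pos=29: enter STRING mode
pos=29: emit STR "a" (now at pos=32)
pos=32: emit RPAREN ')'
pos=34: emit PLUS '+'
pos=35: emit PLUS '+'
DONE. 7 tokens: [PLUS, LPAREN, PLUS, STR, RPAREN, PLUS, PLUS]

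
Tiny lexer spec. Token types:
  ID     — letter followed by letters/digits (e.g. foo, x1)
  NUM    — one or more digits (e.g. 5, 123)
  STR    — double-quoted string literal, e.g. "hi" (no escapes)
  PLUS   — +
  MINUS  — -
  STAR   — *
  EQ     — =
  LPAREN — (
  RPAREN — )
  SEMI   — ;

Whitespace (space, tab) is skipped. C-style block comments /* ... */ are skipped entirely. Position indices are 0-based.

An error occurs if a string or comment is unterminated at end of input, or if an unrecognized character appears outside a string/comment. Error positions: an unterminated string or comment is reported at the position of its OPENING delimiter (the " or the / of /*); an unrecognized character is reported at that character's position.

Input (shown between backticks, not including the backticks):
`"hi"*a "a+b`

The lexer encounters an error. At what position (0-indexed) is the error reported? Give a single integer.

Answer: 7

Derivation:
pos=0: enter STRING mode
pos=0: emit STR "hi" (now at pos=4)
pos=4: emit STAR '*'
pos=5: emit ID 'a' (now at pos=6)
pos=7: enter STRING mode
pos=7: ERROR — unterminated string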